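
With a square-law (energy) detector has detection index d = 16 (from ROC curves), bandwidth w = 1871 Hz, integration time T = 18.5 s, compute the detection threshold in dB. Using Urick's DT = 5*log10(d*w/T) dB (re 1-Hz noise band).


DT = 5*log10(d*w/T) = 5*log10(16 * 1871 / 18.5) = 5*log10(1618.16) = 16.05

16.05 dB


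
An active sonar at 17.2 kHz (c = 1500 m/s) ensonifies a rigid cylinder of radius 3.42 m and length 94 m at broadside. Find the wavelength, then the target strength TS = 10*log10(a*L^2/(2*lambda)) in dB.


Step 1: lambda = c/f = 1500/17200 = 0.08721 m
Step 2: TS = 10*log10(a*L^2/(2*lambda)) = 10*log10(3.42*94^2/(2*0.08721)) = 52.39

52.39 dB


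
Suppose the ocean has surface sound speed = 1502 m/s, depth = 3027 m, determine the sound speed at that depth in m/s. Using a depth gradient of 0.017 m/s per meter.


c = 1502 + 0.017 * 3027 = 1553.459

1553.459 m/s


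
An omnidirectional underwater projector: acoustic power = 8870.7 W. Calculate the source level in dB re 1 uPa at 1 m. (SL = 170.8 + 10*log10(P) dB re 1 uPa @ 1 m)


210.28 dB


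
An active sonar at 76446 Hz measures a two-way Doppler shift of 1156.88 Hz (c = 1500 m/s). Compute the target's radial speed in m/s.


From fd = 2*f*v/c, v = c*fd/(2*f) = 1500 * 1156.88 / (2*76446) = 11.35

11.35 m/s


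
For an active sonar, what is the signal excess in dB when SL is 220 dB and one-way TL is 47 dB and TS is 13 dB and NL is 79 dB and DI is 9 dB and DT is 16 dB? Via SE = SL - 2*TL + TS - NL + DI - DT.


53 dB


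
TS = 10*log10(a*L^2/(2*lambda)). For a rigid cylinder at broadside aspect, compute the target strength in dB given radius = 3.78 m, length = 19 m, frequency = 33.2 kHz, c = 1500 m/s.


lambda = 1500/33200 = 0.04518 m
TS = 10*log10(3.78*19^2/(2*0.04518)) = 41.79

41.79 dB


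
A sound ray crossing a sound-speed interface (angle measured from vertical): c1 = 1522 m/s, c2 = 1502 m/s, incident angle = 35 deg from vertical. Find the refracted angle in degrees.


34.47 deg


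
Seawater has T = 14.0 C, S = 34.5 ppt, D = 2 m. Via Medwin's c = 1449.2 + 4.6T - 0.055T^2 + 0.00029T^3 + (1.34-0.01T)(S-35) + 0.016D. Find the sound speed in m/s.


c = 1449.2 + 4.6*14.0 - 0.055*14.0^2 + 0.00029*14.0^3 + (1.34 - 0.01*14.0)*(34.5 - 35) + 0.016*2 = 1503.05

1503.05 m/s


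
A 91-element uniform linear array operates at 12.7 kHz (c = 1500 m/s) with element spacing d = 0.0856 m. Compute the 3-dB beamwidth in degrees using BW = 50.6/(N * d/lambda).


Step 1: lambda = 1500/12700 = 0.11811 m
Step 2: d/lambda = 0.0856/0.11811 = 0.7247
Step 3: BW = 50.6/(N * d/lambda) = 50.6/(91 * 0.7247) = 0.77

0.77 deg


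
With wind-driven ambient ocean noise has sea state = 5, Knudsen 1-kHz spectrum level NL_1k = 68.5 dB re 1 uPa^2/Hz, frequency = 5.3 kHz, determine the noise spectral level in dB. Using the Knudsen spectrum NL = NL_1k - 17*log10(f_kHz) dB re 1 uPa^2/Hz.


NL = NL_1k - 17*log10(f_kHz) = 68.5 - 17*log10(5.3) = 68.5 - (12.31) = 56.19

56.19 dB


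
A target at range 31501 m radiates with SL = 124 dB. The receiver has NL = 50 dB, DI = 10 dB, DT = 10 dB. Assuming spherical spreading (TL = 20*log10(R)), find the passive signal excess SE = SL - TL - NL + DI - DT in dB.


Step 1: TL = 20*log10(31501) = 89.97 dB
Step 2: SE = 124 - 89.97 - 50 + 10 - 10 = -15.97

-15.97 dB


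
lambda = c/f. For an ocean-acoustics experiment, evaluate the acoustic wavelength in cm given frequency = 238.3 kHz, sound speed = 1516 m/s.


lambda = c/f = 1516 / 238300 = 0.0064 m = 0.64 cm

0.64 cm


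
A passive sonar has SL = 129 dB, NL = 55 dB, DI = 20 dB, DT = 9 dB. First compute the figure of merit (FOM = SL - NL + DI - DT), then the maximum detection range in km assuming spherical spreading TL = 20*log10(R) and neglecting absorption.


Step 1: FOM = SL - NL + DI - DT = 129 - 55 + 20 - 9 = 85 dB
Step 2: at max range FOM = TL = 20*log10(R), so R = 10^(85/20) = 17782.79 m = 17.78 km

17.78 km


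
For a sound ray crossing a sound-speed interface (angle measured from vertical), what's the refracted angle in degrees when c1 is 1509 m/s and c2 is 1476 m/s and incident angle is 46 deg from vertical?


44.72 deg


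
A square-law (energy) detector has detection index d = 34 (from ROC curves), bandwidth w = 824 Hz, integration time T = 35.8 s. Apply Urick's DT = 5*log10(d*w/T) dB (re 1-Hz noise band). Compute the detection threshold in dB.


14.47 dB


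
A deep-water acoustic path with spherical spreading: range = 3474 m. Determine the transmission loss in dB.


TL = 20*log10(3474) = 70.82

70.82 dB


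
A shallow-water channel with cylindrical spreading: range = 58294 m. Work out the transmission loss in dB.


TL = 10*log10(58294) = 47.66

47.66 dB


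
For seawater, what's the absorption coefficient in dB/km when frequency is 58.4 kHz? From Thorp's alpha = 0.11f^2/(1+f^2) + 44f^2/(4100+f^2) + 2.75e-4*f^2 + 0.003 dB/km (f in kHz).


f^2 = 3410.56
alpha = 0.11*3410.56/(1+3410.56) + 44*3410.56/(4100+3410.56) + 2.75e-4*3410.56 + 0.003 = 21.031

21.031 dB/km


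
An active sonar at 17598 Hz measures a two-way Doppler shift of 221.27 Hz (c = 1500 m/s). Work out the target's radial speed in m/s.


9.43 m/s


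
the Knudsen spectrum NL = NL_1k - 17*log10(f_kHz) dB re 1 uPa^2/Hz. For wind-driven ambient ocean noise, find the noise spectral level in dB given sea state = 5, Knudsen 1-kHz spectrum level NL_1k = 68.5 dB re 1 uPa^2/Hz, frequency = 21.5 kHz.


NL = NL_1k - 17*log10(f_kHz) = 68.5 - 17*log10(21.5) = 68.5 - (22.65) = 45.85

45.85 dB


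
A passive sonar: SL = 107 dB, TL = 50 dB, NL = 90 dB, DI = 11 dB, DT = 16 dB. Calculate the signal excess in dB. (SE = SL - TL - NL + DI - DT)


SE = SL - TL - NL + DI - DT = 107 - 50 - 90 + 11 - 16 = -38

-38 dB


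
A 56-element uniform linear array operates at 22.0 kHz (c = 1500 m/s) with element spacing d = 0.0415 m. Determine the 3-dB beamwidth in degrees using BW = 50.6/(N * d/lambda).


Step 1: lambda = 1500/22000 = 0.06818 m
Step 2: d/lambda = 0.0415/0.06818 = 0.6087
Step 3: BW = 50.6/(N * d/lambda) = 50.6/(56 * 0.6087) = 1.48

1.48 deg


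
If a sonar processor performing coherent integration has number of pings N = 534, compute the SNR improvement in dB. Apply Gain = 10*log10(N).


Gain = 10*log10(534) = 27.28

27.28 dB


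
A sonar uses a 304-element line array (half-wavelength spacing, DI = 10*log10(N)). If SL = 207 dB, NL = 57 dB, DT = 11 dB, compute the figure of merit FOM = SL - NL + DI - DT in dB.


163.83 dB


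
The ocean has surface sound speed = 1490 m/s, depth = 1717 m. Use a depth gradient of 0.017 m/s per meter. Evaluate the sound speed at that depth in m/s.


c = 1490 + 0.017 * 1717 = 1519.189

1519.189 m/s


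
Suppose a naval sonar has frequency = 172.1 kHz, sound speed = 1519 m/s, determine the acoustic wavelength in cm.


0.88 cm


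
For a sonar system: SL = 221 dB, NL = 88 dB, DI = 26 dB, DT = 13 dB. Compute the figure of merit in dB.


146 dB


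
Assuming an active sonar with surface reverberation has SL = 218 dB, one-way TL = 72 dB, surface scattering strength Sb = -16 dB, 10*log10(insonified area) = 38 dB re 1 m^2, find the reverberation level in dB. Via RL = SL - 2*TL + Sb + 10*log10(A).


96 dB


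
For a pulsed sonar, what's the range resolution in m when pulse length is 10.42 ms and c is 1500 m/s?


dR = c*tau/2 = 1500 * 10.42e-3 / 2 = 7.815

7.815 m


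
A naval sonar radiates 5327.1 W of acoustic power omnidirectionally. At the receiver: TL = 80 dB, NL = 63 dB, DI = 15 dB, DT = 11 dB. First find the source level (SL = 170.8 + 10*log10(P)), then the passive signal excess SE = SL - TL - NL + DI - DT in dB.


Step 1: SL = 170.8 + 10*log10(5327.1) = 208.06 dB
Step 2: SE = SL - TL - NL + DI - DT = 208.06 - 80 - 63 + 15 - 11 = 69.06

69.06 dB


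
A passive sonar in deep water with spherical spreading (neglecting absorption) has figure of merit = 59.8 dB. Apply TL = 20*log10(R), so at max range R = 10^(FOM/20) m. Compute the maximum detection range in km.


0.98 km


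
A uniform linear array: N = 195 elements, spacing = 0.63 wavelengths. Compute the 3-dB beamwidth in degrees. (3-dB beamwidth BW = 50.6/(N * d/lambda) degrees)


BW = 50.6 / (195 * 0.63) = 50.6 / 122.85 = 0.41

0.41 deg


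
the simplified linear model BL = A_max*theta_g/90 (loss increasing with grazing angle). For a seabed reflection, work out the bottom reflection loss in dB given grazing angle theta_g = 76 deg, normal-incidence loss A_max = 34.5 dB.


BL = A_max * theta_g / 90 = 34.5 * 76 / 90 = 29.13

29.13 dB


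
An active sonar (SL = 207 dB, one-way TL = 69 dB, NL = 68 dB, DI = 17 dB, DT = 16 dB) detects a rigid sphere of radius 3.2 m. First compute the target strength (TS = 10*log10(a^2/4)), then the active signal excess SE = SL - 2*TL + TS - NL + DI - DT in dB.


Step 1: TS = 10*log10(3.2^2/4) = 4.08 dB
Step 2: SE = SL - 2*TL + TS - NL + DI - DT = 207 - 2*69 + (4.08) - 68 + 17 - 16 = 6.08

6.08 dB


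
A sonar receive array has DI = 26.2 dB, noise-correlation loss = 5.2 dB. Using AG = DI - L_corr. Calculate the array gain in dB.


AG = DI - L_corr = 26.2 - 5.2 = 21.0

21.0 dB


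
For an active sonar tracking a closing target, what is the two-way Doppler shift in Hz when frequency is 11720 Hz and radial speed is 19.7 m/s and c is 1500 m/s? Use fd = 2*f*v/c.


fd = 2*f*v/c = 2 * 11720 * 19.7 / 1500 = 307.85

307.85 Hz


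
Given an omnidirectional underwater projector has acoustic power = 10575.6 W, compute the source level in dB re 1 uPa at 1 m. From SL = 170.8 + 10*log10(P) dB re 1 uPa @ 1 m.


211.04 dB


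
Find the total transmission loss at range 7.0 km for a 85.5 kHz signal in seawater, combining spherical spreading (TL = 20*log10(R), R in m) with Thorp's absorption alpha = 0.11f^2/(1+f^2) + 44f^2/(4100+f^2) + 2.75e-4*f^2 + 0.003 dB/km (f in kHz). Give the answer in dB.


Step 1 (Thorp): alpha = 0.11*7310.25/(1+7310.25) + 44*7310.25/(4100+7310.25) + 2.75e-4*7310.25 + 0.003 = 30.313 dB/km
Step 2: TL_spread = 20*log10(7000) = 76.9 dB
Step 3: TL_abs = alpha*R = 30.313 * 7.0 = 212.19 dB
Step 4: TL_total = 76.9 + 212.19 = 289.09

289.09 dB


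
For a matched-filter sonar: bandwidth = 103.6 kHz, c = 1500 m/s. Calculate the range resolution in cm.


dR = c/(2*BW) = 1500 / (2 * 103.6e3) = 0.0072 m = 0.72 cm

0.72 cm


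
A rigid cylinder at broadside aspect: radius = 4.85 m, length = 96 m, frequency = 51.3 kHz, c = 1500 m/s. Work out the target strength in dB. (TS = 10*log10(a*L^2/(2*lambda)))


lambda = 1500/51300 = 0.02924 m
TS = 10*log10(4.85*96^2/(2*0.02924)) = 58.83

58.83 dB


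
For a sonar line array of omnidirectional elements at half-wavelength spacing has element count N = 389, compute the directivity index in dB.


DI = 10*log10(389) = 25.9

25.9 dB


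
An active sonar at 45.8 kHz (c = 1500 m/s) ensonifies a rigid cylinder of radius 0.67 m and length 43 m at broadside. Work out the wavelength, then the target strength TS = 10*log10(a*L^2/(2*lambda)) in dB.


Step 1: lambda = c/f = 1500/45800 = 0.03275 m
Step 2: TS = 10*log10(a*L^2/(2*lambda)) = 10*log10(0.67*43^2/(2*0.03275)) = 42.77

42.77 dB


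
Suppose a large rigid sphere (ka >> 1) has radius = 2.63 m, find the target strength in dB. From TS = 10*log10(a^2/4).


TS = 10*log10(2.63^2 / 4) = 10*log10(1.729225) = 2.38

2.38 dB


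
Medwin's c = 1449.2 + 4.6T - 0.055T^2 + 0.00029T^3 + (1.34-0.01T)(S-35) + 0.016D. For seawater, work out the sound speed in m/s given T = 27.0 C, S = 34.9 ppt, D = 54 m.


c = 1449.2 + 4.6*27.0 - 0.055*27.0^2 + 0.00029*27.0^3 + (1.34 - 0.01*27.0)*(34.9 - 35) + 0.016*54 = 1539.77

1539.77 m/s


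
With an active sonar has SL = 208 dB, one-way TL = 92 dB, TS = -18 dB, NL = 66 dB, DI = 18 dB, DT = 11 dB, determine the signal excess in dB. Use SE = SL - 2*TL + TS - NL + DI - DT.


SE = SL - 2*TL + TS - NL + DI - DT = 208 - 2*92 + (-18) - 66 + 18 - 11 = -53

-53 dB


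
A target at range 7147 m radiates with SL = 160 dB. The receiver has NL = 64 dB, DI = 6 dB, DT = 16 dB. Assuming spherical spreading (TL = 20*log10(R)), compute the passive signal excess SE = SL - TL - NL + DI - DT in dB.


Step 1: TL = 20*log10(7147) = 77.08 dB
Step 2: SE = 160 - 77.08 - 64 + 6 - 16 = 8.92

8.92 dB


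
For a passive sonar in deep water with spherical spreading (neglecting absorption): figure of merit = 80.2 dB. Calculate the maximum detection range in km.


10.23 km


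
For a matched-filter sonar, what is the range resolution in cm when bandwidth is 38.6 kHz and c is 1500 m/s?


1.94 cm


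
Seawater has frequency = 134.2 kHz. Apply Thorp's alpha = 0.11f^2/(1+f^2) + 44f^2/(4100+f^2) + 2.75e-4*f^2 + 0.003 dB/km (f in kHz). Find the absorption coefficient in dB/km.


40.906 dB/km


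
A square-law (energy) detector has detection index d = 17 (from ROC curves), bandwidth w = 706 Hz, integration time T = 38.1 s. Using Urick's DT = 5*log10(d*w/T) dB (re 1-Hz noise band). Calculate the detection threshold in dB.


DT = 5*log10(d*w/T) = 5*log10(17 * 706 / 38.1) = 5*log10(315.01) = 12.49

12.49 dB


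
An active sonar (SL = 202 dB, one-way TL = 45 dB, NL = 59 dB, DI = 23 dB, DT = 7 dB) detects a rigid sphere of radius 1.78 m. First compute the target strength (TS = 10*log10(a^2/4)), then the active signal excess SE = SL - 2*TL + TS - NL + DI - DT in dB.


Step 1: TS = 10*log10(1.78^2/4) = -1.01 dB
Step 2: SE = SL - 2*TL + TS - NL + DI - DT = 202 - 2*45 + (-1.01) - 59 + 23 - 7 = 67.99

67.99 dB


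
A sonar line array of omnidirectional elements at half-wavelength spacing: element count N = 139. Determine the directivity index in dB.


DI = 10*log10(139) = 21.43

21.43 dB


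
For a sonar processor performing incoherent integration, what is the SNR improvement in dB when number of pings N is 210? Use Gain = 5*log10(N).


11.61 dB


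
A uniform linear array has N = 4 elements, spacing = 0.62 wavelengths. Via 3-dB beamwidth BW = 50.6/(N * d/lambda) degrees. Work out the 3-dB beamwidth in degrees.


20.4 deg


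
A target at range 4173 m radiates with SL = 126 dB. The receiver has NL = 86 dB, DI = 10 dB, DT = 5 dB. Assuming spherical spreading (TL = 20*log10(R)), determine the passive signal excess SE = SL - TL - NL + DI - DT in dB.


Step 1: TL = 20*log10(4173) = 72.41 dB
Step 2: SE = 126 - 72.41 - 86 + 10 - 5 = -27.41

-27.41 dB


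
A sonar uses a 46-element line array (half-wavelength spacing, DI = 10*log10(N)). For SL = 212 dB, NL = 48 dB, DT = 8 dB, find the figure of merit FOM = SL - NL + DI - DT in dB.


Step 1: DI = 10*log10(46) = 16.63 dB
Step 2: FOM = SL - NL + DI - DT = 212 - 48 + 16.63 - 8 = 172.63

172.63 dB


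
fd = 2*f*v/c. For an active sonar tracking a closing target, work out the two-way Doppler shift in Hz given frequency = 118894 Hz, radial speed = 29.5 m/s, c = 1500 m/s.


fd = 2*f*v/c = 2 * 118894 * 29.5 / 1500 = 4676.5

4676.5 Hz


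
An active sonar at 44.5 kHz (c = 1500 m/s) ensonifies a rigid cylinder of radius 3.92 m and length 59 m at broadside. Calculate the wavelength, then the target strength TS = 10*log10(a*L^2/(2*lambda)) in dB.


Step 1: lambda = c/f = 1500/44500 = 0.03371 m
Step 2: TS = 10*log10(a*L^2/(2*lambda)) = 10*log10(3.92*59^2/(2*0.03371)) = 53.06

53.06 dB


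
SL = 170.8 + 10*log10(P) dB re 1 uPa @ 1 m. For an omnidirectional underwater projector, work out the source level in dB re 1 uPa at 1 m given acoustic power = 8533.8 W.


SL = 170.8 + 10*log10(8533.8) = 170.8 + 39.31 = 210.11

210.11 dB


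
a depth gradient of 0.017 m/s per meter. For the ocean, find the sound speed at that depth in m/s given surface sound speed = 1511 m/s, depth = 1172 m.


c = 1511 + 0.017 * 1172 = 1530.924

1530.924 m/s


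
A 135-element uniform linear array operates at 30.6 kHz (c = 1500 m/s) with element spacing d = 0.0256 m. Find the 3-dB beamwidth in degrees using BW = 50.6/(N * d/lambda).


Step 1: lambda = 1500/30600 = 0.04902 m
Step 2: d/lambda = 0.0256/0.04902 = 0.5222
Step 3: BW = 50.6/(N * d/lambda) = 50.6/(135 * 0.5222) = 0.72

0.72 deg


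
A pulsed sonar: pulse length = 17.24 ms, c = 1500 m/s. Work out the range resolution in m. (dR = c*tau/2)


dR = c*tau/2 = 1500 * 17.24e-3 / 2 = 12.93

12.93 m


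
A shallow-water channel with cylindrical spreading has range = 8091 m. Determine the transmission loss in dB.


TL = 10*log10(8091) = 39.08

39.08 dB


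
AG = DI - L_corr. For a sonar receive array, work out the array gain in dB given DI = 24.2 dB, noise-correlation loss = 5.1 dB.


AG = DI - L_corr = 24.2 - 5.1 = 19.1

19.1 dB


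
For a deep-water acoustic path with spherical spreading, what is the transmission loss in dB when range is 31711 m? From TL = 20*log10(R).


90.02 dB


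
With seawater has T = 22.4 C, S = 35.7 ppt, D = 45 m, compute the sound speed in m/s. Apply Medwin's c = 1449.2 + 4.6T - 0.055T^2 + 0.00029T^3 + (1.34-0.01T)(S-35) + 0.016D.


c = 1449.2 + 4.6*22.4 - 0.055*22.4^2 + 0.00029*22.4^3 + (1.34 - 0.01*22.4)*(35.7 - 35) + 0.016*45 = 1529.4

1529.4 m/s


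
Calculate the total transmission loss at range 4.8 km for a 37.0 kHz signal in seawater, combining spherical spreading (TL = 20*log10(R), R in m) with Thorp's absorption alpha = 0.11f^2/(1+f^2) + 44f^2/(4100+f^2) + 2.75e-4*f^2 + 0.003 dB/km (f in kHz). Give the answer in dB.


Step 1 (Thorp): alpha = 0.11*1369.0/(1+1369.0) + 44*1369.0/(4100+1369.0) + 2.75e-4*1369.0 + 0.003 = 11.5035 dB/km
Step 2: TL_spread = 20*log10(4800) = 73.62 dB
Step 3: TL_abs = alpha*R = 11.5035 * 4.8 = 55.22 dB
Step 4: TL_total = 73.62 + 55.22 = 128.84

128.84 dB


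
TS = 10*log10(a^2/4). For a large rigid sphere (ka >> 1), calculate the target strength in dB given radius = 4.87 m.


TS = 10*log10(4.87^2 / 4) = 10*log10(5.929225) = 7.73

7.73 dB


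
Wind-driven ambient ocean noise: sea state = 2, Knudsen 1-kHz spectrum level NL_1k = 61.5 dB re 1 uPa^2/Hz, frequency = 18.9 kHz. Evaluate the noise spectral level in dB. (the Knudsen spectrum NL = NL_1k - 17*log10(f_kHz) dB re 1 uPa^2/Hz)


NL = NL_1k - 17*log10(f_kHz) = 61.5 - 17*log10(18.9) = 61.5 - (21.7) = 39.8

39.8 dB


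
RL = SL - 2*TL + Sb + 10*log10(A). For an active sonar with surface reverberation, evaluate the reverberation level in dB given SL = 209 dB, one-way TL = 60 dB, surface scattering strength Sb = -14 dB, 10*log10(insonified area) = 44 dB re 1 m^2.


119 dB


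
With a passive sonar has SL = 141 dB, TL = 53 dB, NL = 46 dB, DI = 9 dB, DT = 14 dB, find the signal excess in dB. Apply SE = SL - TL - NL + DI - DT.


SE = SL - TL - NL + DI - DT = 141 - 53 - 46 + 9 - 14 = 37

37 dB


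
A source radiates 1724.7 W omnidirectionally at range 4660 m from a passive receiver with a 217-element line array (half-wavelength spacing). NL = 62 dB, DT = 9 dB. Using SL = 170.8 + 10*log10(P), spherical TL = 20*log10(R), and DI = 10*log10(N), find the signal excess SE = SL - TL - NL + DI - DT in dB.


82.16 dB


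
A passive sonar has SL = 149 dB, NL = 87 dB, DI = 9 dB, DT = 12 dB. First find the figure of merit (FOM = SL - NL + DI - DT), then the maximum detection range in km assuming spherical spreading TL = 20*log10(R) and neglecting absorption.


Step 1: FOM = SL - NL + DI - DT = 149 - 87 + 9 - 12 = 59 dB
Step 2: at max range FOM = TL = 20*log10(R), so R = 10^(59/20) = 891.25 m = 0.89 km

0.89 km


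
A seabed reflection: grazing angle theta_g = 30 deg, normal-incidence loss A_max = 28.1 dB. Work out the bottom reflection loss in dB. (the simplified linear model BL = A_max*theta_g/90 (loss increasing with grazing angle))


BL = A_max * theta_g / 90 = 28.1 * 30 / 90 = 9.37

9.37 dB


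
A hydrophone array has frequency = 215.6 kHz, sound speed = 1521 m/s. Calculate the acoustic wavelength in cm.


0.71 cm


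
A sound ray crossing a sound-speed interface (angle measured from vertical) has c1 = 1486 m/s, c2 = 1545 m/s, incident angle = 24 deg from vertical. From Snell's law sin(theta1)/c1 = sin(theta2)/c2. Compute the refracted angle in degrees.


25.02 deg


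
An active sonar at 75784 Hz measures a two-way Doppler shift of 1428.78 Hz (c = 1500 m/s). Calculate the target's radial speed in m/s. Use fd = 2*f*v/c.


14.14 m/s


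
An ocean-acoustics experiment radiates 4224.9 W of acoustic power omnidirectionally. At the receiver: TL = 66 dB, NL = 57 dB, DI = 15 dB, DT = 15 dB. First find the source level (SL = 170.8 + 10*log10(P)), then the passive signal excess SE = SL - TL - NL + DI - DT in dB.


Step 1: SL = 170.8 + 10*log10(4224.9) = 207.06 dB
Step 2: SE = SL - TL - NL + DI - DT = 207.06 - 66 - 57 + 15 - 15 = 84.06

84.06 dB


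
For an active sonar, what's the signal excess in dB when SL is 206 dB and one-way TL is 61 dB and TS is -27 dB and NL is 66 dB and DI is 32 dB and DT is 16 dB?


SE = SL - 2*TL + TS - NL + DI - DT = 206 - 2*61 + (-27) - 66 + 32 - 16 = 7

7 dB


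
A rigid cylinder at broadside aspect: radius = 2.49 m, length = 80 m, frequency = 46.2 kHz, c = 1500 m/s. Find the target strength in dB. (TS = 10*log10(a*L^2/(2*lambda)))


53.9 dB


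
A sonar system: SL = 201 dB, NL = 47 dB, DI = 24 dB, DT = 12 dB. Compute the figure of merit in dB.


166 dB


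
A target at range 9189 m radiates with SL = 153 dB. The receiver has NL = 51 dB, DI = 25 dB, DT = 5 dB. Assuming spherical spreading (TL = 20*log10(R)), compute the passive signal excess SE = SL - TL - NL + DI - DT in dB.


Step 1: TL = 20*log10(9189) = 79.27 dB
Step 2: SE = 153 - 79.27 - 51 + 25 - 5 = 42.73

42.73 dB


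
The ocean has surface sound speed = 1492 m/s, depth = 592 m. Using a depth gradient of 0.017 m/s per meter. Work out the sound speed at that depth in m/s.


1502.064 m/s


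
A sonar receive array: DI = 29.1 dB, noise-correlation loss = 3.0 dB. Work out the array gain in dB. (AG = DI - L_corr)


26.1 dB


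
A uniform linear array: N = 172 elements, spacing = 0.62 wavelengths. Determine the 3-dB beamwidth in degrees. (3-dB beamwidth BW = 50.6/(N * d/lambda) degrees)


0.47 deg


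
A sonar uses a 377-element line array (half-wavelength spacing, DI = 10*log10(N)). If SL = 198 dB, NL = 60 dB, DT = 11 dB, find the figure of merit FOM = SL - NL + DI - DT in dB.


152.76 dB


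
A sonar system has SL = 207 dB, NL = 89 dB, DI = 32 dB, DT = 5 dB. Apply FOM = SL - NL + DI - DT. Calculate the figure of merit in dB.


145 dB


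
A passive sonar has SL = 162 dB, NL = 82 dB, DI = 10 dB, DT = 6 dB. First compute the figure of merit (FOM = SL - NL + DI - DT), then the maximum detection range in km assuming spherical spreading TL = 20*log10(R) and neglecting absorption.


Step 1: FOM = SL - NL + DI - DT = 162 - 82 + 10 - 6 = 84 dB
Step 2: at max range FOM = TL = 20*log10(R), so R = 10^(84/20) = 15848.93 m = 15.85 km

15.85 km


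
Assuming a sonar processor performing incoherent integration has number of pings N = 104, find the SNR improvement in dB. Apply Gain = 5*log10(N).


Gain = 5*log10(104) = 10.09

10.09 dB


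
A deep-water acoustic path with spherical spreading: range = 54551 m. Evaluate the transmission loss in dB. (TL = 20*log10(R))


94.74 dB


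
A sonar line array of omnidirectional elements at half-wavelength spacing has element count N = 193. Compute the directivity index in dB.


DI = 10*log10(193) = 22.86

22.86 dB


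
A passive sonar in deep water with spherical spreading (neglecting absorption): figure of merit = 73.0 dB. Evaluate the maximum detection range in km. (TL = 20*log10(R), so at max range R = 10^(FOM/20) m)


4.47 km


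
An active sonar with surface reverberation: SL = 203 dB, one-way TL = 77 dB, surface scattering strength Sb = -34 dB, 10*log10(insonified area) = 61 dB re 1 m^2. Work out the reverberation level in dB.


RL = SL - 2*TL + Sb + 10*log10(A) = 203 - 2*77 + (-34) + 61 = 76

76 dB


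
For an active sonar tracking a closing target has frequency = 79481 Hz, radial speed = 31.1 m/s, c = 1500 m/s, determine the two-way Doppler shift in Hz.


fd = 2*f*v/c = 2 * 79481 * 31.1 / 1500 = 3295.81

3295.81 Hz


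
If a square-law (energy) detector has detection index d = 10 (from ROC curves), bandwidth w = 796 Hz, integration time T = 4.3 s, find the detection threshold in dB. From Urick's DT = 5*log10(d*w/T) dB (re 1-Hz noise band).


DT = 5*log10(d*w/T) = 5*log10(10 * 796 / 4.3) = 5*log10(1851.16) = 16.34

16.34 dB


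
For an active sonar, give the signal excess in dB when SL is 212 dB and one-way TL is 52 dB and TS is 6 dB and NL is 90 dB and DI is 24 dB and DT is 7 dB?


SE = SL - 2*TL + TS - NL + DI - DT = 212 - 2*52 + (6) - 90 + 24 - 7 = 41

41 dB


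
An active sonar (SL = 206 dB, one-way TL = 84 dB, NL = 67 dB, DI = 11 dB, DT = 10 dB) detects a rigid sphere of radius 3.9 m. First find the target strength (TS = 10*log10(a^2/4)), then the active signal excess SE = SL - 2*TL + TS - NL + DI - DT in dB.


Step 1: TS = 10*log10(3.9^2/4) = 5.8 dB
Step 2: SE = SL - 2*TL + TS - NL + DI - DT = 206 - 2*84 + (5.8) - 67 + 11 - 10 = -22.2

-22.2 dB


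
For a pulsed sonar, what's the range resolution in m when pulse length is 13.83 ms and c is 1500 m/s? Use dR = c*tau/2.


dR = c*tau/2 = 1500 * 13.83e-3 / 2 = 10.3725

10.3725 m


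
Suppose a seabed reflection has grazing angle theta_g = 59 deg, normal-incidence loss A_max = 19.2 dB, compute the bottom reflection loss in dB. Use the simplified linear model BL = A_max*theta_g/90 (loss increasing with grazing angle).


BL = A_max * theta_g / 90 = 19.2 * 59 / 90 = 12.59

12.59 dB


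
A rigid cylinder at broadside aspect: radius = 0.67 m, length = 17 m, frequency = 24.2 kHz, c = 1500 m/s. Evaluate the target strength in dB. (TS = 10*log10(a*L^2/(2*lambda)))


lambda = 1500/24200 = 0.06198 m
TS = 10*log10(0.67*17^2/(2*0.06198)) = 31.94

31.94 dB


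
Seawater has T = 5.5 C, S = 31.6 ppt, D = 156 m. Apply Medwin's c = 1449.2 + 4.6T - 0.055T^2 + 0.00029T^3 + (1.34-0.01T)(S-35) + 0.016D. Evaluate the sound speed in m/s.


c = 1449.2 + 4.6*5.5 - 0.055*5.5^2 + 0.00029*5.5^3 + (1.34 - 0.01*5.5)*(31.6 - 35) + 0.016*156 = 1471.01

1471.01 m/s


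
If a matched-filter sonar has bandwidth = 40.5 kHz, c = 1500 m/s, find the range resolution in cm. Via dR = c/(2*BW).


1.85 cm


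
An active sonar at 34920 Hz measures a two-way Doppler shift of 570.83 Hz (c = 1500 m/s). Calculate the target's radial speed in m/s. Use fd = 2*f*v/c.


12.26 m/s


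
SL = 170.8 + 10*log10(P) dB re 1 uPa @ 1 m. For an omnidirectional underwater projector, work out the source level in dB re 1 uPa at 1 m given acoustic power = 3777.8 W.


206.57 dB


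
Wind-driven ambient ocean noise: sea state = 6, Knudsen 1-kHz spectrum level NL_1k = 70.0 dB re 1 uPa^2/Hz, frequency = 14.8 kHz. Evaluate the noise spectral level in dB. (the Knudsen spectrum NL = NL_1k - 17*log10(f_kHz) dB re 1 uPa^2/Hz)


NL = NL_1k - 17*log10(f_kHz) = 70.0 - 17*log10(14.8) = 70.0 - (19.89) = 50.11

50.11 dB


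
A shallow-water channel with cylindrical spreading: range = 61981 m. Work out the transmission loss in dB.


47.92 dB


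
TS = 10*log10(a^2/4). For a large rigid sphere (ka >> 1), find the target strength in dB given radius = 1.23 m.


TS = 10*log10(1.23^2 / 4) = 10*log10(0.378225) = -4.22

-4.22 dB


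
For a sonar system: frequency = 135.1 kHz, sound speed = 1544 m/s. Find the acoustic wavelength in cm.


1.14 cm


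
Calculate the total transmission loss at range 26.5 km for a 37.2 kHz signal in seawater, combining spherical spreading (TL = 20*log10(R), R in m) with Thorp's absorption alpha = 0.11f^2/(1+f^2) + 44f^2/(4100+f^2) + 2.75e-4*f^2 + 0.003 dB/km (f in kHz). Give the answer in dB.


395.78 dB


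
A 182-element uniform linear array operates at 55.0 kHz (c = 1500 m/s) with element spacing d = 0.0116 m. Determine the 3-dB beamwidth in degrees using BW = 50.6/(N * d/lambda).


Step 1: lambda = 1500/55000 = 0.02727 m
Step 2: d/lambda = 0.0116/0.02727 = 0.4254
Step 3: BW = 50.6/(N * d/lambda) = 50.6/(182 * 0.4254) = 0.65

0.65 deg


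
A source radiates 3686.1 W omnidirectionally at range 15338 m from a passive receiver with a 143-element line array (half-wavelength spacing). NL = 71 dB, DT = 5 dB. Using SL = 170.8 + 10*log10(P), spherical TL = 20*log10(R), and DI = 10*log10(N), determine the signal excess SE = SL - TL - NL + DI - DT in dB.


Step 1: SL = 170.8 + 10*log10(3686.1) = 206.47 dB
Step 2: TL = 20*log10(15338) = 83.72 dB
Step 3: DI = 10*log10(143) = 21.55 dB
Step 4: SE = SL - TL - NL + DI - DT = 206.47 - 83.72 - 71 + 21.55 - 5 = 68.3

68.3 dB


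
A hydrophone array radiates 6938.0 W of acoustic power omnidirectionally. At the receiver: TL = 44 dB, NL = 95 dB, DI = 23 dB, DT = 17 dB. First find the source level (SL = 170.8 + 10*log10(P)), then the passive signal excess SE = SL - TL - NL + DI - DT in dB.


Step 1: SL = 170.8 + 10*log10(6938.0) = 209.21 dB
Step 2: SE = SL - TL - NL + DI - DT = 209.21 - 44 - 95 + 23 - 17 = 76.21

76.21 dB


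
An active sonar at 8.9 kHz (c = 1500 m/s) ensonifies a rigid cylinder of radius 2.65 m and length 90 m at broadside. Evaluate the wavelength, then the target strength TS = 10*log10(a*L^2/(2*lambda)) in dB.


Step 1: lambda = c/f = 1500/8900 = 0.16854 m
Step 2: TS = 10*log10(a*L^2/(2*lambda)) = 10*log10(2.65*90^2/(2*0.16854)) = 48.04

48.04 dB


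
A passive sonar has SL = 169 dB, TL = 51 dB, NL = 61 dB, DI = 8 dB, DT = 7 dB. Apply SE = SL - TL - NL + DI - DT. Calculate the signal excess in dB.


SE = SL - TL - NL + DI - DT = 169 - 51 - 61 + 8 - 7 = 58

58 dB


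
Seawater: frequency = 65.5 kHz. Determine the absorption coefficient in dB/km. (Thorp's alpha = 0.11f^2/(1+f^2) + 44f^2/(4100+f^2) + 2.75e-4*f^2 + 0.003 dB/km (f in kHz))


f^2 = 4290.25
alpha = 0.11*4290.25/(1+4290.25) + 44*4290.25/(4100+4290.25) + 2.75e-4*4290.25 + 0.003 = 23.792

23.792 dB/km


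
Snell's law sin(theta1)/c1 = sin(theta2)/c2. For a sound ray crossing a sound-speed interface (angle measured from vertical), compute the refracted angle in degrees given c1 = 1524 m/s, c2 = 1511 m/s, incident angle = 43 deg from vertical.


42.55 deg


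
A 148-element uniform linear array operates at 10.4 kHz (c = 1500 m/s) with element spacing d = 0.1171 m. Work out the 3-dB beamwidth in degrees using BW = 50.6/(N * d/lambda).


Step 1: lambda = 1500/10400 = 0.14423 m
Step 2: d/lambda = 0.1171/0.14423 = 0.8119
Step 3: BW = 50.6/(N * d/lambda) = 50.6/(148 * 0.8119) = 0.42

0.42 deg


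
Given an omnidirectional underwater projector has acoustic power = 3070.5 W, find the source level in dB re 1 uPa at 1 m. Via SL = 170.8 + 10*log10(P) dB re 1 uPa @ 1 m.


SL = 170.8 + 10*log10(3070.5) = 170.8 + 34.87 = 205.67

205.67 dB


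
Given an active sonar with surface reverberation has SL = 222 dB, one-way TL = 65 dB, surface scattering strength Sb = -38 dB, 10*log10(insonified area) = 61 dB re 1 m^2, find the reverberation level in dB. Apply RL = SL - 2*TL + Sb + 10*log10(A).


RL = SL - 2*TL + Sb + 10*log10(A) = 222 - 2*65 + (-38) + 61 = 115

115 dB


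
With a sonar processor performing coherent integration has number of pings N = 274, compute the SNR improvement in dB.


24.38 dB


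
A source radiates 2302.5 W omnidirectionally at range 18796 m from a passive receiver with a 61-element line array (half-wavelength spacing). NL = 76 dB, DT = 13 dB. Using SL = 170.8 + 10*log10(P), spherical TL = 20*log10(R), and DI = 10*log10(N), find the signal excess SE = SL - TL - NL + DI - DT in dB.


Step 1: SL = 170.8 + 10*log10(2302.5) = 204.42 dB
Step 2: TL = 20*log10(18796) = 85.48 dB
Step 3: DI = 10*log10(61) = 17.85 dB
Step 4: SE = SL - TL - NL + DI - DT = 204.42 - 85.48 - 76 + 17.85 - 13 = 47.79

47.79 dB


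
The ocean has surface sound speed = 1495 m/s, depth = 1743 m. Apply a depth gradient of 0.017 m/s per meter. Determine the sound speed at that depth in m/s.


1524.631 m/s


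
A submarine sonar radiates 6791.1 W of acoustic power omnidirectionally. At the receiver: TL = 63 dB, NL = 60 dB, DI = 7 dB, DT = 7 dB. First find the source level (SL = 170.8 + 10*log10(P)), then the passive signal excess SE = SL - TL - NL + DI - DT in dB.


Step 1: SL = 170.8 + 10*log10(6791.1) = 209.12 dB
Step 2: SE = SL - TL - NL + DI - DT = 209.12 - 63 - 60 + 7 - 7 = 86.12

86.12 dB


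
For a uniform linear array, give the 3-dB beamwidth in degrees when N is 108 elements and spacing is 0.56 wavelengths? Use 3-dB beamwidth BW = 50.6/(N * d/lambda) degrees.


0.84 deg


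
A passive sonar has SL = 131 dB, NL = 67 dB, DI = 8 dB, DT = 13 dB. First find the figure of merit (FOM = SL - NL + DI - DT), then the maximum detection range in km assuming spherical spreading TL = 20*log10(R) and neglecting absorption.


Step 1: FOM = SL - NL + DI - DT = 131 - 67 + 8 - 13 = 59 dB
Step 2: at max range FOM = TL = 20*log10(R), so R = 10^(59/20) = 891.25 m = 0.89 km

0.89 km


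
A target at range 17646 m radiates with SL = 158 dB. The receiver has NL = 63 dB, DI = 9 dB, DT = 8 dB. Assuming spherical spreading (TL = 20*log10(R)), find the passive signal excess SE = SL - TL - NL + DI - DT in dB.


Step 1: TL = 20*log10(17646) = 84.93 dB
Step 2: SE = 158 - 84.93 - 63 + 9 - 8 = 11.07

11.07 dB


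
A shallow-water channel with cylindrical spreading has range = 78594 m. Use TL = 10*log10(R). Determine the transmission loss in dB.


TL = 10*log10(78594) = 48.95

48.95 dB


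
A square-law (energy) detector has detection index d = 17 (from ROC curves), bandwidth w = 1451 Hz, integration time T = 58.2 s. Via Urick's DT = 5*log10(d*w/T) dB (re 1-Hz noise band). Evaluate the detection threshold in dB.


DT = 5*log10(d*w/T) = 5*log10(17 * 1451 / 58.2) = 5*log10(423.83) = 13.14

13.14 dB


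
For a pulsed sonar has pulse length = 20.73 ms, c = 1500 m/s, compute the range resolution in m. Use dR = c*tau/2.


15.5475 m


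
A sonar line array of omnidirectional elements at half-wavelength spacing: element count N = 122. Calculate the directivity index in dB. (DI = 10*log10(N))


20.86 dB


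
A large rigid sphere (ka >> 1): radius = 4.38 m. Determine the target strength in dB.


TS = 10*log10(4.38^2 / 4) = 10*log10(4.7961) = 6.81

6.81 dB


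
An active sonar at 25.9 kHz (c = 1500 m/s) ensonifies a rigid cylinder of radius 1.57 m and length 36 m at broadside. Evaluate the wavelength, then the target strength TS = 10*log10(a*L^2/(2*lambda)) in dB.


Step 1: lambda = c/f = 1500/25900 = 0.05792 m
Step 2: TS = 10*log10(a*L^2/(2*lambda)) = 10*log10(1.57*36^2/(2*0.05792)) = 42.45

42.45 dB


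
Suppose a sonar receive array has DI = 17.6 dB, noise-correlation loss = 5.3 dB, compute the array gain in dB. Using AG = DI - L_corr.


AG = DI - L_corr = 17.6 - 5.3 = 12.3

12.3 dB


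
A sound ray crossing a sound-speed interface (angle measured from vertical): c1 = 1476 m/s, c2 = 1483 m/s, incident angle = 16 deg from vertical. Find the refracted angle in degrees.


sin(theta2) = (c2/c1)*sin(theta1) = (1483/1476)*sin(16 deg) = 0.27694
theta2 = arcsin(0.27694) = 16.08

16.08 deg


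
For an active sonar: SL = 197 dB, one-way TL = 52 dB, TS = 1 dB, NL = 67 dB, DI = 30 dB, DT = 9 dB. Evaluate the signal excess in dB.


48 dB


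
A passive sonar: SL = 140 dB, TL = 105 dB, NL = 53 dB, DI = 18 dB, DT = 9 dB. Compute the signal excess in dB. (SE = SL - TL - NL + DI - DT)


SE = SL - TL - NL + DI - DT = 140 - 105 - 53 + 18 - 9 = -9

-9 dB


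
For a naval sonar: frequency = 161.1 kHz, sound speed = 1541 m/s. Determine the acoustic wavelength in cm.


0.96 cm


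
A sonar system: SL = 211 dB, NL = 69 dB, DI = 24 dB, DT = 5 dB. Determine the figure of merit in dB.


161 dB


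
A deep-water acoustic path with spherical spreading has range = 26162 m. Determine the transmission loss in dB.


TL = 20*log10(26162) = 88.35

88.35 dB


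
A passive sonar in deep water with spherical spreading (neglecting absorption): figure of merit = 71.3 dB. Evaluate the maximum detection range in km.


At max range FOM = TL, so 20*log10(R) = 71.3
R = 10^(71.3/20) = 3672.82 m = 3.67 km

3.67 km


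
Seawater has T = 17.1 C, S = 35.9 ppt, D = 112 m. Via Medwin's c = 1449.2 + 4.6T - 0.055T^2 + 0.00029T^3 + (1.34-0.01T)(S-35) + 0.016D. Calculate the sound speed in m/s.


c = 1449.2 + 4.6*17.1 - 0.055*17.1^2 + 0.00029*17.1^3 + (1.34 - 0.01*17.1)*(35.9 - 35) + 0.016*112 = 1516.07

1516.07 m/s


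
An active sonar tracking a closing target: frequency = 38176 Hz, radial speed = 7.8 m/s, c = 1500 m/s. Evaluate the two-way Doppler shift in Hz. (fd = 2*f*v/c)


fd = 2*f*v/c = 2 * 38176 * 7.8 / 1500 = 397.03

397.03 Hz


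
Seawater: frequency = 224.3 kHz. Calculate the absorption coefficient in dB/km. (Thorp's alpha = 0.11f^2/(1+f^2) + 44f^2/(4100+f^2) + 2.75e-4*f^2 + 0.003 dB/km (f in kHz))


f^2 = 50310.49
alpha = 0.11*50310.49/(1+50310.49) + 44*50310.49/(4100+50310.49) + 2.75e-4*50310.49 + 0.003 = 54.633

54.633 dB/km


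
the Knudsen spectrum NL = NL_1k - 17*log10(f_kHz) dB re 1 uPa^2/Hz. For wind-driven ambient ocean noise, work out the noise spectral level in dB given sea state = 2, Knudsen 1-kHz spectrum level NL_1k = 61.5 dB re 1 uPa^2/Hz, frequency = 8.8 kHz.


NL = NL_1k - 17*log10(f_kHz) = 61.5 - 17*log10(8.8) = 61.5 - (16.06) = 45.44

45.44 dB


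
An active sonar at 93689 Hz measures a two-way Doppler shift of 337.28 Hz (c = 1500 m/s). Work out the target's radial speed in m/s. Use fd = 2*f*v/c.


2.7 m/s


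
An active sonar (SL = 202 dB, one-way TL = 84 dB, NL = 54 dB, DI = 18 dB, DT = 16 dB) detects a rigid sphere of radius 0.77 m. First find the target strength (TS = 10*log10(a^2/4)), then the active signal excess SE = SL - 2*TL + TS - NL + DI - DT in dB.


Step 1: TS = 10*log10(0.77^2/4) = -8.29 dB
Step 2: SE = SL - 2*TL + TS - NL + DI - DT = 202 - 2*84 + (-8.29) - 54 + 18 - 16 = -26.29

-26.29 dB


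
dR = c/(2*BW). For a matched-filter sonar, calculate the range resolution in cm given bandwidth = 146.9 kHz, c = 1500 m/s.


dR = c/(2*BW) = 1500 / (2 * 146.9e3) = 0.0051 m = 0.51 cm

0.51 cm


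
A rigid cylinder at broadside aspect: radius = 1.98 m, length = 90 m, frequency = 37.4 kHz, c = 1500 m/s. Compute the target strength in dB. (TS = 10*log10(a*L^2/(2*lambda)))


lambda = 1500/37400 = 0.04011 m
TS = 10*log10(1.98*90^2/(2*0.04011)) = 53.01

53.01 dB


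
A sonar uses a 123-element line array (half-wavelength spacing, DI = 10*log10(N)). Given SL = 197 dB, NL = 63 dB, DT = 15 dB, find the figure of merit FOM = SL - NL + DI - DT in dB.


Step 1: DI = 10*log10(123) = 20.9 dB
Step 2: FOM = SL - NL + DI - DT = 197 - 63 + 20.9 - 15 = 139.9

139.9 dB


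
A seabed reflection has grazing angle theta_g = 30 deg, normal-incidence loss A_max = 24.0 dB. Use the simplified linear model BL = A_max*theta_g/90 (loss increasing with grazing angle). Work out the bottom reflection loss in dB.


BL = A_max * theta_g / 90 = 24.0 * 30 / 90 = 8.0

8.0 dB


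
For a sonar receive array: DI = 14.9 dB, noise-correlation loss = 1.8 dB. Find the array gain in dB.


AG = DI - L_corr = 14.9 - 1.8 = 13.1

13.1 dB


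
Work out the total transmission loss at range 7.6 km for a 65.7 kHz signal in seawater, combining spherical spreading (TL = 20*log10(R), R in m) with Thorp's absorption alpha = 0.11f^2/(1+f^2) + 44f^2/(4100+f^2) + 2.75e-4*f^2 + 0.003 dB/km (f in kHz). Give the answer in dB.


259.0 dB


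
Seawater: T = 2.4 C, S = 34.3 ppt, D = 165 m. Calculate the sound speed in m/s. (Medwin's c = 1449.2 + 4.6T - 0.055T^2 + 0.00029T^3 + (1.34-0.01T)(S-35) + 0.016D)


1461.65 m/s


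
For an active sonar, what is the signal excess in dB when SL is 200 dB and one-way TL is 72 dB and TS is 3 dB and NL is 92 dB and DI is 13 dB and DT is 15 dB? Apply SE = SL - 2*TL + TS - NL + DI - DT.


SE = SL - 2*TL + TS - NL + DI - DT = 200 - 2*72 + (3) - 92 + 13 - 15 = -35

-35 dB
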